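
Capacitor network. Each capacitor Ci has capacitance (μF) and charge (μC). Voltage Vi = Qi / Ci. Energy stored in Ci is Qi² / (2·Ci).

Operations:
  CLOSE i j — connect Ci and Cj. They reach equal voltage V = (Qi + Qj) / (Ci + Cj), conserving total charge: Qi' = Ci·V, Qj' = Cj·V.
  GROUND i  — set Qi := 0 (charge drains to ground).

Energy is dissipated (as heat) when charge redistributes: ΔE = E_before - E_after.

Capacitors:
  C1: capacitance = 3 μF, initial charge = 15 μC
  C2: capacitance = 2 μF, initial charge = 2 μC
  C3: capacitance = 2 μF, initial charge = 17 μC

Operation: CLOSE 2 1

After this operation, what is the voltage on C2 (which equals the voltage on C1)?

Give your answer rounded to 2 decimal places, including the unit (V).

Initial: C1(3μF, Q=15μC, V=5.00V), C2(2μF, Q=2μC, V=1.00V), C3(2μF, Q=17μC, V=8.50V)
Op 1: CLOSE 2-1: Q_total=17.00, C_total=5.00, V=3.40; Q2=6.80, Q1=10.20; dissipated=9.600

Answer: 3.40 V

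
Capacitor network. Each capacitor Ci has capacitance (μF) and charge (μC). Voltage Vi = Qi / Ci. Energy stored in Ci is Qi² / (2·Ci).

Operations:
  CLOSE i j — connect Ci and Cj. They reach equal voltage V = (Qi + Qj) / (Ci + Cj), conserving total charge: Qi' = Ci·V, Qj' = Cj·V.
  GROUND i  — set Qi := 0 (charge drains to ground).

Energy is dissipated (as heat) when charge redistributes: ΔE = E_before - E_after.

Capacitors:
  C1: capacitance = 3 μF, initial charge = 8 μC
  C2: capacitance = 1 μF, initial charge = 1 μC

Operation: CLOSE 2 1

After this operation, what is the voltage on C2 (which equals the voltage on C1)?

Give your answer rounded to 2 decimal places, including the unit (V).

Initial: C1(3μF, Q=8μC, V=2.67V), C2(1μF, Q=1μC, V=1.00V)
Op 1: CLOSE 2-1: Q_total=9.00, C_total=4.00, V=2.25; Q2=2.25, Q1=6.75; dissipated=1.042

Answer: 2.25 V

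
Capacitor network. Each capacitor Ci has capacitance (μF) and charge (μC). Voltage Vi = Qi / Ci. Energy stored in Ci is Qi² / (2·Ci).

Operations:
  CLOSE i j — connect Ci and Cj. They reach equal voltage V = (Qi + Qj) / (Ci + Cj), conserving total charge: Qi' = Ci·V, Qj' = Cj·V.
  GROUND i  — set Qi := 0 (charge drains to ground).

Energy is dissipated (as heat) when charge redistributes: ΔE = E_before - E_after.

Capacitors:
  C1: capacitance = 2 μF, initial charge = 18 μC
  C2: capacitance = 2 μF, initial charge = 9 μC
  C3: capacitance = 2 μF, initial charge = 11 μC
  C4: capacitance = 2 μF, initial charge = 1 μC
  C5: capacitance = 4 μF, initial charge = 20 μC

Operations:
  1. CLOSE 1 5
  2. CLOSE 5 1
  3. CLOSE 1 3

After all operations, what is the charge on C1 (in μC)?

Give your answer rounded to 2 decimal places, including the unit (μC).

Answer: 11.83 μC

Derivation:
Initial: C1(2μF, Q=18μC, V=9.00V), C2(2μF, Q=9μC, V=4.50V), C3(2μF, Q=11μC, V=5.50V), C4(2μF, Q=1μC, V=0.50V), C5(4μF, Q=20μC, V=5.00V)
Op 1: CLOSE 1-5: Q_total=38.00, C_total=6.00, V=6.33; Q1=12.67, Q5=25.33; dissipated=10.667
Op 2: CLOSE 5-1: Q_total=38.00, C_total=6.00, V=6.33; Q5=25.33, Q1=12.67; dissipated=0.000
Op 3: CLOSE 1-3: Q_total=23.67, C_total=4.00, V=5.92; Q1=11.83, Q3=11.83; dissipated=0.347
Final charges: Q1=11.83, Q2=9.00, Q3=11.83, Q4=1.00, Q5=25.33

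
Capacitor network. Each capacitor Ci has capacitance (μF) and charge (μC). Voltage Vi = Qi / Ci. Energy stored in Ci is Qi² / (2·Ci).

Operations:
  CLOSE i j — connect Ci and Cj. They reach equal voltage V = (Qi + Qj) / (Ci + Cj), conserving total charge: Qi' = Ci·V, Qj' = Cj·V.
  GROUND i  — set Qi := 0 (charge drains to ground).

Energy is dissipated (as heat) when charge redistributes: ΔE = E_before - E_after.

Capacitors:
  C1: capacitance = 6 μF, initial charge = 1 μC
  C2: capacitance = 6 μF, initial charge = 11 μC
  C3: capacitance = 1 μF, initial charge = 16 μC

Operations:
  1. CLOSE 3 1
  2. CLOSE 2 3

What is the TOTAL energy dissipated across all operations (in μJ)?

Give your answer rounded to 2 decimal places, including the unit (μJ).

Answer: 107.59 μJ

Derivation:
Initial: C1(6μF, Q=1μC, V=0.17V), C2(6μF, Q=11μC, V=1.83V), C3(1μF, Q=16μC, V=16.00V)
Op 1: CLOSE 3-1: Q_total=17.00, C_total=7.00, V=2.43; Q3=2.43, Q1=14.57; dissipated=107.440
Op 2: CLOSE 2-3: Q_total=13.43, C_total=7.00, V=1.92; Q2=11.51, Q3=1.92; dissipated=0.152
Total dissipated: 107.592 μJ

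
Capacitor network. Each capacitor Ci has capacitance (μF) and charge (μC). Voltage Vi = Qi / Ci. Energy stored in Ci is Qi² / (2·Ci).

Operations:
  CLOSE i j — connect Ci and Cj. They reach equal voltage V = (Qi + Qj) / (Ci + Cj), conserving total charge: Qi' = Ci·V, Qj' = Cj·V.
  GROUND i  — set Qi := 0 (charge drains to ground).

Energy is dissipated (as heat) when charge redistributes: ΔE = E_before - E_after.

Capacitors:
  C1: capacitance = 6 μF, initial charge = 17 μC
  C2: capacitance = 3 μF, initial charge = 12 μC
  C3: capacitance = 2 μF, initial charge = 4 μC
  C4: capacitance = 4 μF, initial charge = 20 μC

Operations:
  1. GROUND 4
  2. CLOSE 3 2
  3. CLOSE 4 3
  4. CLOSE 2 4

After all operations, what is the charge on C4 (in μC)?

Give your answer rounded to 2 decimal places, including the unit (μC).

Answer: 7.92 μC

Derivation:
Initial: C1(6μF, Q=17μC, V=2.83V), C2(3μF, Q=12μC, V=4.00V), C3(2μF, Q=4μC, V=2.00V), C4(4μF, Q=20μC, V=5.00V)
Op 1: GROUND 4: Q4=0; energy lost=50.000
Op 2: CLOSE 3-2: Q_total=16.00, C_total=5.00, V=3.20; Q3=6.40, Q2=9.60; dissipated=2.400
Op 3: CLOSE 4-3: Q_total=6.40, C_total=6.00, V=1.07; Q4=4.27, Q3=2.13; dissipated=6.827
Op 4: CLOSE 2-4: Q_total=13.87, C_total=7.00, V=1.98; Q2=5.94, Q4=7.92; dissipated=3.901
Final charges: Q1=17.00, Q2=5.94, Q3=2.13, Q4=7.92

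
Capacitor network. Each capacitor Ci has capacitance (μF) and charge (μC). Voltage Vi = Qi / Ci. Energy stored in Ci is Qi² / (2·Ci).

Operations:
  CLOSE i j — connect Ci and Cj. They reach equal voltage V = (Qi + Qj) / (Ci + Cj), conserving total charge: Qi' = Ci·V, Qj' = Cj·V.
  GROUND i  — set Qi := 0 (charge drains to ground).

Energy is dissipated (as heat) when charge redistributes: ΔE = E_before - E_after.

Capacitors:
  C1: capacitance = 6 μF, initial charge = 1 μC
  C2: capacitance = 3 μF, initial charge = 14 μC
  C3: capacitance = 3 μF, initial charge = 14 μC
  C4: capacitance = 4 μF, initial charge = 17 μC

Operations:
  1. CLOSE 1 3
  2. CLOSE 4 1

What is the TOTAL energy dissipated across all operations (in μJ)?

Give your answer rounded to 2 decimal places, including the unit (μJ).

Answer: 28.26 μJ

Derivation:
Initial: C1(6μF, Q=1μC, V=0.17V), C2(3μF, Q=14μC, V=4.67V), C3(3μF, Q=14μC, V=4.67V), C4(4μF, Q=17μC, V=4.25V)
Op 1: CLOSE 1-3: Q_total=15.00, C_total=9.00, V=1.67; Q1=10.00, Q3=5.00; dissipated=20.250
Op 2: CLOSE 4-1: Q_total=27.00, C_total=10.00, V=2.70; Q4=10.80, Q1=16.20; dissipated=8.008
Total dissipated: 28.258 μJ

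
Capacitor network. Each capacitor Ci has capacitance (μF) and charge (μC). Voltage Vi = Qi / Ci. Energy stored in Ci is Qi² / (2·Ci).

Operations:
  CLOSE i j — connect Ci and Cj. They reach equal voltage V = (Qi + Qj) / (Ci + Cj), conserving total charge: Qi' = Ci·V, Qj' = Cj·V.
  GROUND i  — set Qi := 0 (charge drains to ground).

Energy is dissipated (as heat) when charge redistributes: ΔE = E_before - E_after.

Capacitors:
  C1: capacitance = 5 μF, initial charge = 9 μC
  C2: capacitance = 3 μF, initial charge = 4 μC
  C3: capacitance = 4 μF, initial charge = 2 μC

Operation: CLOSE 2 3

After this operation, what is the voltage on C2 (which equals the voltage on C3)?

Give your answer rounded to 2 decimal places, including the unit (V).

Initial: C1(5μF, Q=9μC, V=1.80V), C2(3μF, Q=4μC, V=1.33V), C3(4μF, Q=2μC, V=0.50V)
Op 1: CLOSE 2-3: Q_total=6.00, C_total=7.00, V=0.86; Q2=2.57, Q3=3.43; dissipated=0.595

Answer: 0.86 V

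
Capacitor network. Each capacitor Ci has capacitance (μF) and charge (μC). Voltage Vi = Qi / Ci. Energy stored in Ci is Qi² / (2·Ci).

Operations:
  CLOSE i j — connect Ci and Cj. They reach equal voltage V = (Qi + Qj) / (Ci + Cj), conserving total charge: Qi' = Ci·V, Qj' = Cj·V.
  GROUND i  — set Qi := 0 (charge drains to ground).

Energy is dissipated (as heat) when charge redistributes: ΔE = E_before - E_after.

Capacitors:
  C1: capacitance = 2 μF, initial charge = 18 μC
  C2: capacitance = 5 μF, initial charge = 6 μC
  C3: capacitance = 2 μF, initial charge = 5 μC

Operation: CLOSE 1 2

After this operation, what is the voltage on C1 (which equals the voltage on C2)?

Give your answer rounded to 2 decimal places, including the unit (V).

Answer: 3.43 V

Derivation:
Initial: C1(2μF, Q=18μC, V=9.00V), C2(5μF, Q=6μC, V=1.20V), C3(2μF, Q=5μC, V=2.50V)
Op 1: CLOSE 1-2: Q_total=24.00, C_total=7.00, V=3.43; Q1=6.86, Q2=17.14; dissipated=43.457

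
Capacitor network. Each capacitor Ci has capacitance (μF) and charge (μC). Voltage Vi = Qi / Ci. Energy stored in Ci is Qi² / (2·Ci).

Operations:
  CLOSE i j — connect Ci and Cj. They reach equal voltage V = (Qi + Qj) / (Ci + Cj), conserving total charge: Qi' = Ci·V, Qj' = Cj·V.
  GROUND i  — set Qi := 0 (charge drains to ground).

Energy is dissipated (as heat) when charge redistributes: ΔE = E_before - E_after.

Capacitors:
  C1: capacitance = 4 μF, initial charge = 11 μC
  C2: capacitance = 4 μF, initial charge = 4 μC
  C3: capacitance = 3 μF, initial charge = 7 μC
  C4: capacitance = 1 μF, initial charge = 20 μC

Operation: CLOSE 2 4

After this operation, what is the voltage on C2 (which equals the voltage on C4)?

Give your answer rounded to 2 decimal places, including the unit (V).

Initial: C1(4μF, Q=11μC, V=2.75V), C2(4μF, Q=4μC, V=1.00V), C3(3μF, Q=7μC, V=2.33V), C4(1μF, Q=20μC, V=20.00V)
Op 1: CLOSE 2-4: Q_total=24.00, C_total=5.00, V=4.80; Q2=19.20, Q4=4.80; dissipated=144.400

Answer: 4.80 V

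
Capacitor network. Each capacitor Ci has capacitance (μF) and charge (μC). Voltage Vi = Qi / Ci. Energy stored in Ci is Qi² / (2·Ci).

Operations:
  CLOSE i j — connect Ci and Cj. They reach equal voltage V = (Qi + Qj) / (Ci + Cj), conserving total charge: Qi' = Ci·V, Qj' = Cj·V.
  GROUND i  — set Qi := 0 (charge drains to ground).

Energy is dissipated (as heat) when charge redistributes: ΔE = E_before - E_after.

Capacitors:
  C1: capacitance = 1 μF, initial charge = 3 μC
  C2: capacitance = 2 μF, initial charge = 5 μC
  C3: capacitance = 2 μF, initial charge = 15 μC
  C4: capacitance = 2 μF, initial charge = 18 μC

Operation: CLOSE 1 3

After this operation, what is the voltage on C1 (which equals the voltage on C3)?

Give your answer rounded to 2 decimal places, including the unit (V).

Answer: 6.00 V

Derivation:
Initial: C1(1μF, Q=3μC, V=3.00V), C2(2μF, Q=5μC, V=2.50V), C3(2μF, Q=15μC, V=7.50V), C4(2μF, Q=18μC, V=9.00V)
Op 1: CLOSE 1-3: Q_total=18.00, C_total=3.00, V=6.00; Q1=6.00, Q3=12.00; dissipated=6.750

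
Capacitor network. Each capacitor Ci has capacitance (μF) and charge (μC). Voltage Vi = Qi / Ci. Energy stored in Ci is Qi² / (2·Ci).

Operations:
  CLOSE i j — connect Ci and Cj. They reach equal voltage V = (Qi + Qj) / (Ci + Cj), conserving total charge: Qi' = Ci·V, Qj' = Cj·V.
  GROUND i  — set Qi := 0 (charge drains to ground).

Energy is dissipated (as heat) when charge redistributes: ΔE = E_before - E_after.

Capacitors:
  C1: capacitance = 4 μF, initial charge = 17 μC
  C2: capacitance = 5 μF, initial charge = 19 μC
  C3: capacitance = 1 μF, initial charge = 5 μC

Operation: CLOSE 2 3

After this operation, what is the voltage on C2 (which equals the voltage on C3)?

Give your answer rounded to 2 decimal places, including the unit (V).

Initial: C1(4μF, Q=17μC, V=4.25V), C2(5μF, Q=19μC, V=3.80V), C3(1μF, Q=5μC, V=5.00V)
Op 1: CLOSE 2-3: Q_total=24.00, C_total=6.00, V=4.00; Q2=20.00, Q3=4.00; dissipated=0.600

Answer: 4.00 V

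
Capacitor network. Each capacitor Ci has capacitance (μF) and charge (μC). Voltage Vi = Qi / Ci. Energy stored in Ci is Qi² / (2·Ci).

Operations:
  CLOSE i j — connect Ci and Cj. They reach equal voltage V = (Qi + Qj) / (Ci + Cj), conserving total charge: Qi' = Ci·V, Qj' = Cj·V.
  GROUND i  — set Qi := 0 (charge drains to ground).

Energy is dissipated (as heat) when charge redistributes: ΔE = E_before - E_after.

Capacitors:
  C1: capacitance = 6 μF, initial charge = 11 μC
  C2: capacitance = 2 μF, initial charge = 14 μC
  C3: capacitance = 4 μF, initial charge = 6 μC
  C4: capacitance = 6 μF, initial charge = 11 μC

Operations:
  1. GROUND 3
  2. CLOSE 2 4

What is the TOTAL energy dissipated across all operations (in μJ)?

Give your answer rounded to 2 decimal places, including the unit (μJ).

Initial: C1(6μF, Q=11μC, V=1.83V), C2(2μF, Q=14μC, V=7.00V), C3(4μF, Q=6μC, V=1.50V), C4(6μF, Q=11μC, V=1.83V)
Op 1: GROUND 3: Q3=0; energy lost=4.500
Op 2: CLOSE 2-4: Q_total=25.00, C_total=8.00, V=3.12; Q2=6.25, Q4=18.75; dissipated=20.021
Total dissipated: 24.521 μJ

Answer: 24.52 μJ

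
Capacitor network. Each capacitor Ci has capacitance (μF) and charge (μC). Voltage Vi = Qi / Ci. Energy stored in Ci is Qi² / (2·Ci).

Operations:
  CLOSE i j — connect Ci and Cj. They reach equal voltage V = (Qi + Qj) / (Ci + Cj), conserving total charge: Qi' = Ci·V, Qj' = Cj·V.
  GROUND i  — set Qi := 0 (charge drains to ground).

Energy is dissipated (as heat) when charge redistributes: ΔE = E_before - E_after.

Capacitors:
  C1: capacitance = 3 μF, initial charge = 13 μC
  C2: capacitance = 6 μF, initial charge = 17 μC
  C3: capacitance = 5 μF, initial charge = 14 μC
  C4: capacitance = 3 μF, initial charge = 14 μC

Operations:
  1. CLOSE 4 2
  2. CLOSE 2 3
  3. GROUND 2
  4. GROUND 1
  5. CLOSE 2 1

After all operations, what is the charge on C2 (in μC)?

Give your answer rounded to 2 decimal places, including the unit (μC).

Initial: C1(3μF, Q=13μC, V=4.33V), C2(6μF, Q=17μC, V=2.83V), C3(5μF, Q=14μC, V=2.80V), C4(3μF, Q=14μC, V=4.67V)
Op 1: CLOSE 4-2: Q_total=31.00, C_total=9.00, V=3.44; Q4=10.33, Q2=20.67; dissipated=3.361
Op 2: CLOSE 2-3: Q_total=34.67, C_total=11.00, V=3.15; Q2=18.91, Q3=15.76; dissipated=0.566
Op 3: GROUND 2: Q2=0; energy lost=29.796
Op 4: GROUND 1: Q1=0; energy lost=28.167
Op 5: CLOSE 2-1: Q_total=0.00, C_total=9.00, V=0.00; Q2=0.00, Q1=0.00; dissipated=0.000
Final charges: Q1=0.00, Q2=0.00, Q3=15.76, Q4=10.33

Answer: 0.00 μC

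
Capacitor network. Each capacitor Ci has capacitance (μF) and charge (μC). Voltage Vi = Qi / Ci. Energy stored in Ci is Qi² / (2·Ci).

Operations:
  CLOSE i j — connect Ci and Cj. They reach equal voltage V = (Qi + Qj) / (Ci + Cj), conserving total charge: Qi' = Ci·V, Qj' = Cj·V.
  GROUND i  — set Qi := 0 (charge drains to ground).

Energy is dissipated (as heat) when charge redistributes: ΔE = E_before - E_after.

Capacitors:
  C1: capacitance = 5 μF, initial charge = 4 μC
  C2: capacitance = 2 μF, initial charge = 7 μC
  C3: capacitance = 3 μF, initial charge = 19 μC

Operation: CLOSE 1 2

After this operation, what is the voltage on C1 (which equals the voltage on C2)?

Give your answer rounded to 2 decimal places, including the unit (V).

Answer: 1.57 V

Derivation:
Initial: C1(5μF, Q=4μC, V=0.80V), C2(2μF, Q=7μC, V=3.50V), C3(3μF, Q=19μC, V=6.33V)
Op 1: CLOSE 1-2: Q_total=11.00, C_total=7.00, V=1.57; Q1=7.86, Q2=3.14; dissipated=5.207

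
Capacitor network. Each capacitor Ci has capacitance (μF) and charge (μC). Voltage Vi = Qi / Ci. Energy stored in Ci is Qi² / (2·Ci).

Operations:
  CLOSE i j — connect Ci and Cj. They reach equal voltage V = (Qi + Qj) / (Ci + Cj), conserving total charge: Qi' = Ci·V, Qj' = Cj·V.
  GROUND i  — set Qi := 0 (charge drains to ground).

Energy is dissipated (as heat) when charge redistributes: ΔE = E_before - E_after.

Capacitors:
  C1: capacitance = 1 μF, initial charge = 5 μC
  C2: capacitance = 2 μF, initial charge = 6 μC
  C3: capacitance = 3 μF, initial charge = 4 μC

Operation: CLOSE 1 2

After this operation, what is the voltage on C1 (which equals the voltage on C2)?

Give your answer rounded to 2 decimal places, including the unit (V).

Answer: 3.67 V

Derivation:
Initial: C1(1μF, Q=5μC, V=5.00V), C2(2μF, Q=6μC, V=3.00V), C3(3μF, Q=4μC, V=1.33V)
Op 1: CLOSE 1-2: Q_total=11.00, C_total=3.00, V=3.67; Q1=3.67, Q2=7.33; dissipated=1.333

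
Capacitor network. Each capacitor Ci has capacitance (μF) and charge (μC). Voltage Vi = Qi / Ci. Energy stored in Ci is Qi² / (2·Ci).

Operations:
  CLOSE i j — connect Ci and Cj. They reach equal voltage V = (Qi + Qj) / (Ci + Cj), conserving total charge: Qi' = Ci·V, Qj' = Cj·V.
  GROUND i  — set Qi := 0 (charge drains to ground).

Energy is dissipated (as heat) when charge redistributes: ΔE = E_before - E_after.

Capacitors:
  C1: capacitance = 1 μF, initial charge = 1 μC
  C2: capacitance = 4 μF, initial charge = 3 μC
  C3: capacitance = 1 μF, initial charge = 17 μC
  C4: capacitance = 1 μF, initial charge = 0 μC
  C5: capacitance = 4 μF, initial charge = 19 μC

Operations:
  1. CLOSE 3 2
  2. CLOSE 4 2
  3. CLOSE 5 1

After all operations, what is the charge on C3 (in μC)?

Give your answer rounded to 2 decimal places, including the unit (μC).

Initial: C1(1μF, Q=1μC, V=1.00V), C2(4μF, Q=3μC, V=0.75V), C3(1μF, Q=17μC, V=17.00V), C4(1μF, Q=0μC, V=0.00V), C5(4μF, Q=19μC, V=4.75V)
Op 1: CLOSE 3-2: Q_total=20.00, C_total=5.00, V=4.00; Q3=4.00, Q2=16.00; dissipated=105.625
Op 2: CLOSE 4-2: Q_total=16.00, C_total=5.00, V=3.20; Q4=3.20, Q2=12.80; dissipated=6.400
Op 3: CLOSE 5-1: Q_total=20.00, C_total=5.00, V=4.00; Q5=16.00, Q1=4.00; dissipated=5.625
Final charges: Q1=4.00, Q2=12.80, Q3=4.00, Q4=3.20, Q5=16.00

Answer: 4.00 μC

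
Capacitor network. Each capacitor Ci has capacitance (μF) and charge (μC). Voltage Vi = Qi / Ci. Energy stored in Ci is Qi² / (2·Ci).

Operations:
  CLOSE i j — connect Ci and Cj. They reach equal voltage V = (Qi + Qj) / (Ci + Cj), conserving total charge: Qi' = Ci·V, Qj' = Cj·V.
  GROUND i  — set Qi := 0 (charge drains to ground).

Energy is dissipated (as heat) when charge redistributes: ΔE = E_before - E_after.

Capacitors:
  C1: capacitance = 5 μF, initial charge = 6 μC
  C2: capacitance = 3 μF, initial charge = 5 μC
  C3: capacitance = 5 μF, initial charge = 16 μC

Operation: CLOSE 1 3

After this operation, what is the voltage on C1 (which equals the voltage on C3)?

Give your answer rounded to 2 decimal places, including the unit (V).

Initial: C1(5μF, Q=6μC, V=1.20V), C2(3μF, Q=5μC, V=1.67V), C3(5μF, Q=16μC, V=3.20V)
Op 1: CLOSE 1-3: Q_total=22.00, C_total=10.00, V=2.20; Q1=11.00, Q3=11.00; dissipated=5.000

Answer: 2.20 V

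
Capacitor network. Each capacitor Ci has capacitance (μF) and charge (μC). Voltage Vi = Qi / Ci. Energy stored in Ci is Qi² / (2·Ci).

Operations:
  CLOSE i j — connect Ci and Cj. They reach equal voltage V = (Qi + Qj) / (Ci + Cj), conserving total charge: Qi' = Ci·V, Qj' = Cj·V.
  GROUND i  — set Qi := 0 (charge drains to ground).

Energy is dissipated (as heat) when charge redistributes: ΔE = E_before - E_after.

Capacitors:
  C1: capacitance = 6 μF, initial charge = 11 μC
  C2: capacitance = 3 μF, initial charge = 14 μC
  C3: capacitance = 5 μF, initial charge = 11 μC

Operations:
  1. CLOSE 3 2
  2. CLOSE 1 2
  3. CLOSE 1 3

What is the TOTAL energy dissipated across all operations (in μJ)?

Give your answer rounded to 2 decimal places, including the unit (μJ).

Answer: 8.38 μJ

Derivation:
Initial: C1(6μF, Q=11μC, V=1.83V), C2(3μF, Q=14μC, V=4.67V), C3(5μF, Q=11μC, V=2.20V)
Op 1: CLOSE 3-2: Q_total=25.00, C_total=8.00, V=3.12; Q3=15.62, Q2=9.38; dissipated=5.704
Op 2: CLOSE 1-2: Q_total=20.38, C_total=9.00, V=2.26; Q1=13.58, Q2=6.79; dissipated=1.668
Op 3: CLOSE 1-3: Q_total=29.21, C_total=11.00, V=2.66; Q1=15.93, Q3=13.28; dissipated=1.011
Total dissipated: 8.384 μJ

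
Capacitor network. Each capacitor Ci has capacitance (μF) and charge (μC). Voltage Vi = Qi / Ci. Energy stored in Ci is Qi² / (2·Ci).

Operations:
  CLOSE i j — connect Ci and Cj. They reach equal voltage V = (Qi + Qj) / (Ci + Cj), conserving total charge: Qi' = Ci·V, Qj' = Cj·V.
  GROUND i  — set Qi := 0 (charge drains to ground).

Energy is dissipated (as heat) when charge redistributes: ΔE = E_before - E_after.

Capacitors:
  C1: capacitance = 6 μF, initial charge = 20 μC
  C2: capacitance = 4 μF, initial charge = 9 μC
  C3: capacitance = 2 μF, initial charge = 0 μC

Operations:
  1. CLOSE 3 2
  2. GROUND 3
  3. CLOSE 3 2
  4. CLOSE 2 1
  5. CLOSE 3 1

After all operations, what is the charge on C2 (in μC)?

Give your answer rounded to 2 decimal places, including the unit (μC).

Initial: C1(6μF, Q=20μC, V=3.33V), C2(4μF, Q=9μC, V=2.25V), C3(2μF, Q=0μC, V=0.00V)
Op 1: CLOSE 3-2: Q_total=9.00, C_total=6.00, V=1.50; Q3=3.00, Q2=6.00; dissipated=3.375
Op 2: GROUND 3: Q3=0; energy lost=2.250
Op 3: CLOSE 3-2: Q_total=6.00, C_total=6.00, V=1.00; Q3=2.00, Q2=4.00; dissipated=1.500
Op 4: CLOSE 2-1: Q_total=24.00, C_total=10.00, V=2.40; Q2=9.60, Q1=14.40; dissipated=6.533
Op 5: CLOSE 3-1: Q_total=16.40, C_total=8.00, V=2.05; Q3=4.10, Q1=12.30; dissipated=1.470
Final charges: Q1=12.30, Q2=9.60, Q3=4.10

Answer: 9.60 μC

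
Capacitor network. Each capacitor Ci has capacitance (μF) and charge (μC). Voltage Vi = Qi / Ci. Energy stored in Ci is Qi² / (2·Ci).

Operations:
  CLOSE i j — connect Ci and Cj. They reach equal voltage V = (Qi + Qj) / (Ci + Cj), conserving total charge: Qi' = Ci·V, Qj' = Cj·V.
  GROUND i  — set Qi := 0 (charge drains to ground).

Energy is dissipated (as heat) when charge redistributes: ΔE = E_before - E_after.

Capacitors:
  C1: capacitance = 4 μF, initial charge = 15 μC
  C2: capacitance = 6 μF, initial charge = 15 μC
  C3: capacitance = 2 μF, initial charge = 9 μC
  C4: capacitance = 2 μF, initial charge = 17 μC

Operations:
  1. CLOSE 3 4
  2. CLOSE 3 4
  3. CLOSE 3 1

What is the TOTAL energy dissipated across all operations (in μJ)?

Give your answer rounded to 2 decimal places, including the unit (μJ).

Initial: C1(4μF, Q=15μC, V=3.75V), C2(6μF, Q=15μC, V=2.50V), C3(2μF, Q=9μC, V=4.50V), C4(2μF, Q=17μC, V=8.50V)
Op 1: CLOSE 3-4: Q_total=26.00, C_total=4.00, V=6.50; Q3=13.00, Q4=13.00; dissipated=8.000
Op 2: CLOSE 3-4: Q_total=26.00, C_total=4.00, V=6.50; Q3=13.00, Q4=13.00; dissipated=0.000
Op 3: CLOSE 3-1: Q_total=28.00, C_total=6.00, V=4.67; Q3=9.33, Q1=18.67; dissipated=5.042
Total dissipated: 13.042 μJ

Answer: 13.04 μJ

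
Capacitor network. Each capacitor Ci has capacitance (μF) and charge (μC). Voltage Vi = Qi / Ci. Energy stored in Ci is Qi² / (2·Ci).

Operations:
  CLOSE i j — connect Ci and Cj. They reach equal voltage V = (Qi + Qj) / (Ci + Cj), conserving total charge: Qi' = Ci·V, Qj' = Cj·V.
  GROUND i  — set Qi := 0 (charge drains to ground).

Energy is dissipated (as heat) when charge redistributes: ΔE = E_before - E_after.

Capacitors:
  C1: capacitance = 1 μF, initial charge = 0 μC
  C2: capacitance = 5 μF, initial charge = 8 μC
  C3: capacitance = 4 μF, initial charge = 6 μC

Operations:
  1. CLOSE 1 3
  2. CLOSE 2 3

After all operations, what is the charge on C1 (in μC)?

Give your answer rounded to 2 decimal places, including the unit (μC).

Answer: 1.20 μC

Derivation:
Initial: C1(1μF, Q=0μC, V=0.00V), C2(5μF, Q=8μC, V=1.60V), C3(4μF, Q=6μC, V=1.50V)
Op 1: CLOSE 1-3: Q_total=6.00, C_total=5.00, V=1.20; Q1=1.20, Q3=4.80; dissipated=0.900
Op 2: CLOSE 2-3: Q_total=12.80, C_total=9.00, V=1.42; Q2=7.11, Q3=5.69; dissipated=0.178
Final charges: Q1=1.20, Q2=7.11, Q3=5.69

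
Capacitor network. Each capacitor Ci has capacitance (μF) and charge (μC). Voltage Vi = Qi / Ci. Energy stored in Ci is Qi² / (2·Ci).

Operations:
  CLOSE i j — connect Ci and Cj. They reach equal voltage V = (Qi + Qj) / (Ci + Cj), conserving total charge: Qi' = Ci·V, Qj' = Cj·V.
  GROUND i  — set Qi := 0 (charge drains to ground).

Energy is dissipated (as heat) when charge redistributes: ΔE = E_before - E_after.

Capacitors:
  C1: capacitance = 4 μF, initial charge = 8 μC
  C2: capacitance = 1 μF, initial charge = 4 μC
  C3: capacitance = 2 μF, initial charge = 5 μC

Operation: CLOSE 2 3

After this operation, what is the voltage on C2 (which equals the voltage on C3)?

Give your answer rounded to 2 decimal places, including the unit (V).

Answer: 3.00 V

Derivation:
Initial: C1(4μF, Q=8μC, V=2.00V), C2(1μF, Q=4μC, V=4.00V), C3(2μF, Q=5μC, V=2.50V)
Op 1: CLOSE 2-3: Q_total=9.00, C_total=3.00, V=3.00; Q2=3.00, Q3=6.00; dissipated=0.750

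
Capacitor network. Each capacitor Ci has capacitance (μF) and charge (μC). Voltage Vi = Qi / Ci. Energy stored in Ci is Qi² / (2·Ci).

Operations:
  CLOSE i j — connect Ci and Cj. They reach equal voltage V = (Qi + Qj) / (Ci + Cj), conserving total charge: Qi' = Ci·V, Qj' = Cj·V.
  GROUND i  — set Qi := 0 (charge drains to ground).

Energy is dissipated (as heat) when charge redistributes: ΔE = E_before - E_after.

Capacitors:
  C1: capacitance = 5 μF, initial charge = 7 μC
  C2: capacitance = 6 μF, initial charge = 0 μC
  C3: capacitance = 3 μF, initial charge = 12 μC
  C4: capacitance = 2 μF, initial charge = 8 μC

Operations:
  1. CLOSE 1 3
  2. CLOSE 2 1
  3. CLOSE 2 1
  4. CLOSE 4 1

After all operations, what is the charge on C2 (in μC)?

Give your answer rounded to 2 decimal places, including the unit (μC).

Answer: 6.48 μC

Derivation:
Initial: C1(5μF, Q=7μC, V=1.40V), C2(6μF, Q=0μC, V=0.00V), C3(3μF, Q=12μC, V=4.00V), C4(2μF, Q=8μC, V=4.00V)
Op 1: CLOSE 1-3: Q_total=19.00, C_total=8.00, V=2.38; Q1=11.88, Q3=7.12; dissipated=6.338
Op 2: CLOSE 2-1: Q_total=11.88, C_total=11.00, V=1.08; Q2=6.48, Q1=5.40; dissipated=7.692
Op 3: CLOSE 2-1: Q_total=11.88, C_total=11.00, V=1.08; Q2=6.48, Q1=5.40; dissipated=0.000
Op 4: CLOSE 4-1: Q_total=13.40, C_total=7.00, V=1.91; Q4=3.83, Q1=9.57; dissipated=6.092
Final charges: Q1=9.57, Q2=6.48, Q3=7.12, Q4=3.83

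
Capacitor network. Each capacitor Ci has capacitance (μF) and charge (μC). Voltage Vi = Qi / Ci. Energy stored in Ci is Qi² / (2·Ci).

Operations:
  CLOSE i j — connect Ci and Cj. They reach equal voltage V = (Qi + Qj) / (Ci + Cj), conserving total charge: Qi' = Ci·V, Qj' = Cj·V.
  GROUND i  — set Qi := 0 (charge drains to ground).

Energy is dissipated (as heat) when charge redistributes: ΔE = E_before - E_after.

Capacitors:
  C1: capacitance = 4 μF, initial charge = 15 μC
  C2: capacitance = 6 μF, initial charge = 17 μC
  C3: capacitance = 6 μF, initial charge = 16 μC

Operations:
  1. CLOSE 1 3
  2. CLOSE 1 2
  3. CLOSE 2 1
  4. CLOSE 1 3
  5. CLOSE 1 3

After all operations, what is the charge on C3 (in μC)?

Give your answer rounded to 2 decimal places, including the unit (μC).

Initial: C1(4μF, Q=15μC, V=3.75V), C2(6μF, Q=17μC, V=2.83V), C3(6μF, Q=16μC, V=2.67V)
Op 1: CLOSE 1-3: Q_total=31.00, C_total=10.00, V=3.10; Q1=12.40, Q3=18.60; dissipated=1.408
Op 2: CLOSE 1-2: Q_total=29.40, C_total=10.00, V=2.94; Q1=11.76, Q2=17.64; dissipated=0.085
Op 3: CLOSE 2-1: Q_total=29.40, C_total=10.00, V=2.94; Q2=17.64, Q1=11.76; dissipated=0.000
Op 4: CLOSE 1-3: Q_total=30.36, C_total=10.00, V=3.04; Q1=12.14, Q3=18.22; dissipated=0.031
Op 5: CLOSE 1-3: Q_total=30.36, C_total=10.00, V=3.04; Q1=12.14, Q3=18.22; dissipated=0.000
Final charges: Q1=12.14, Q2=17.64, Q3=18.22

Answer: 18.22 μC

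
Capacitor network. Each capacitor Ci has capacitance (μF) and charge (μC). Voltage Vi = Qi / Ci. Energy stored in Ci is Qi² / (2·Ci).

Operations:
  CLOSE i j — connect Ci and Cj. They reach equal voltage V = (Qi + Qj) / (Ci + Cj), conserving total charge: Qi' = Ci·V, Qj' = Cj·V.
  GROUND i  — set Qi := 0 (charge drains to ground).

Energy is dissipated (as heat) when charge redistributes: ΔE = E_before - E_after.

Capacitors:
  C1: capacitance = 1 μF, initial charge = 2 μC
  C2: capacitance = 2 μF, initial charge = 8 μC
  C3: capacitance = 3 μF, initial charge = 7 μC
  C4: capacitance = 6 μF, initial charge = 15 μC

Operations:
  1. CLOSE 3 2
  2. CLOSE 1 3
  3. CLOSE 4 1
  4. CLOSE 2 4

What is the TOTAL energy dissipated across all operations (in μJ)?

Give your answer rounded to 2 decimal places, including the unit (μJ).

Answer: 2.23 μJ

Derivation:
Initial: C1(1μF, Q=2μC, V=2.00V), C2(2μF, Q=8μC, V=4.00V), C3(3μF, Q=7μC, V=2.33V), C4(6μF, Q=15μC, V=2.50V)
Op 1: CLOSE 3-2: Q_total=15.00, C_total=5.00, V=3.00; Q3=9.00, Q2=6.00; dissipated=1.667
Op 2: CLOSE 1-3: Q_total=11.00, C_total=4.00, V=2.75; Q1=2.75, Q3=8.25; dissipated=0.375
Op 3: CLOSE 4-1: Q_total=17.75, C_total=7.00, V=2.54; Q4=15.21, Q1=2.54; dissipated=0.027
Op 4: CLOSE 2-4: Q_total=21.21, C_total=8.00, V=2.65; Q2=5.30, Q4=15.91; dissipated=0.162
Total dissipated: 2.230 μJ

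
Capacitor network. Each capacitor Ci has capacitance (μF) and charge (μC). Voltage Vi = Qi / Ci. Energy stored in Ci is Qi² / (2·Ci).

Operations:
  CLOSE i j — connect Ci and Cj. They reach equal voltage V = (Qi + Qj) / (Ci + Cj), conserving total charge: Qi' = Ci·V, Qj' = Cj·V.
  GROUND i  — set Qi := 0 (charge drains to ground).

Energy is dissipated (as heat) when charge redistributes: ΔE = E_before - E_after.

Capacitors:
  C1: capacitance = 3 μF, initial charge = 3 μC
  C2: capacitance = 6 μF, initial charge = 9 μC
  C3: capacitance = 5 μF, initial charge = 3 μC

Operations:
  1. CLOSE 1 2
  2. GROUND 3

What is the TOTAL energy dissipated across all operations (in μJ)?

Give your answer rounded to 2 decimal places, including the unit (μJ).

Initial: C1(3μF, Q=3μC, V=1.00V), C2(6μF, Q=9μC, V=1.50V), C3(5μF, Q=3μC, V=0.60V)
Op 1: CLOSE 1-2: Q_total=12.00, C_total=9.00, V=1.33; Q1=4.00, Q2=8.00; dissipated=0.250
Op 2: GROUND 3: Q3=0; energy lost=0.900
Total dissipated: 1.150 μJ

Answer: 1.15 μJ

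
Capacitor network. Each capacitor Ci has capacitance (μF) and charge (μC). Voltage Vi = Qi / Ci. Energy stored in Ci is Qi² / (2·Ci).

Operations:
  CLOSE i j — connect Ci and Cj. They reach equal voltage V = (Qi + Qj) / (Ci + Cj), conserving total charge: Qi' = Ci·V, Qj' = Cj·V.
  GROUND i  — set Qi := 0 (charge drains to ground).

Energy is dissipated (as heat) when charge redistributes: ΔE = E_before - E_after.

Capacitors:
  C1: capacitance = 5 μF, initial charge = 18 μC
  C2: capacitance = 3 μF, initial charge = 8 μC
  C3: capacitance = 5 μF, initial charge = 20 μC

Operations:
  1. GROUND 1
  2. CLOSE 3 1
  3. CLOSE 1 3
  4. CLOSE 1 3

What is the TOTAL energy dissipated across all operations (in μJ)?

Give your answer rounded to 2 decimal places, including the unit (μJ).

Answer: 52.40 μJ

Derivation:
Initial: C1(5μF, Q=18μC, V=3.60V), C2(3μF, Q=8μC, V=2.67V), C3(5μF, Q=20μC, V=4.00V)
Op 1: GROUND 1: Q1=0; energy lost=32.400
Op 2: CLOSE 3-1: Q_total=20.00, C_total=10.00, V=2.00; Q3=10.00, Q1=10.00; dissipated=20.000
Op 3: CLOSE 1-3: Q_total=20.00, C_total=10.00, V=2.00; Q1=10.00, Q3=10.00; dissipated=0.000
Op 4: CLOSE 1-3: Q_total=20.00, C_total=10.00, V=2.00; Q1=10.00, Q3=10.00; dissipated=0.000
Total dissipated: 52.400 μJ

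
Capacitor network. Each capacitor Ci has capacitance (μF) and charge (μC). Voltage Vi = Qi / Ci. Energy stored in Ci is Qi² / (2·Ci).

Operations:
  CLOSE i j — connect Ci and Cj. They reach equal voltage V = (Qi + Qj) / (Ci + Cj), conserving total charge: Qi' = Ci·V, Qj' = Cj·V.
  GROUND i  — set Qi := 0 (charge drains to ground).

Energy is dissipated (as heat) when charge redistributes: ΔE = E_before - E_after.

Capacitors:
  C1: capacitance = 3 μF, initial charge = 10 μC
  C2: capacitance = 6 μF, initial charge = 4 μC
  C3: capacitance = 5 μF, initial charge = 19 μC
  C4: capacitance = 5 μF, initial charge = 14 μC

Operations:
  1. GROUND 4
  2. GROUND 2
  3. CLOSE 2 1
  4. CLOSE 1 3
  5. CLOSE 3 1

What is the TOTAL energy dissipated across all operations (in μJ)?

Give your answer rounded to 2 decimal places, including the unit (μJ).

Answer: 38.82 μJ

Derivation:
Initial: C1(3μF, Q=10μC, V=3.33V), C2(6μF, Q=4μC, V=0.67V), C3(5μF, Q=19μC, V=3.80V), C4(5μF, Q=14μC, V=2.80V)
Op 1: GROUND 4: Q4=0; energy lost=19.600
Op 2: GROUND 2: Q2=0; energy lost=1.333
Op 3: CLOSE 2-1: Q_total=10.00, C_total=9.00, V=1.11; Q2=6.67, Q1=3.33; dissipated=11.111
Op 4: CLOSE 1-3: Q_total=22.33, C_total=8.00, V=2.79; Q1=8.38, Q3=13.96; dissipated=6.778
Op 5: CLOSE 3-1: Q_total=22.33, C_total=8.00, V=2.79; Q3=13.96, Q1=8.38; dissipated=0.000
Total dissipated: 38.823 μJ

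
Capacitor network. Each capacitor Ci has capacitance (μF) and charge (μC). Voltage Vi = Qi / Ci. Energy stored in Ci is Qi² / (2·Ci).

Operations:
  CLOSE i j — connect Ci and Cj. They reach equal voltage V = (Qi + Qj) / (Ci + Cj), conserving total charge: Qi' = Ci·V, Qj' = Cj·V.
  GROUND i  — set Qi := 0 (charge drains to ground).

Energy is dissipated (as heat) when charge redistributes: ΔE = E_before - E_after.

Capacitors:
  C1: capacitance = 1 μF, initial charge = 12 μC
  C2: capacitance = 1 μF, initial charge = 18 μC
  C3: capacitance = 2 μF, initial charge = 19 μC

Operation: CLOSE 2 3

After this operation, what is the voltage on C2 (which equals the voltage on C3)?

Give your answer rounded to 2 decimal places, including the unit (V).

Initial: C1(1μF, Q=12μC, V=12.00V), C2(1μF, Q=18μC, V=18.00V), C3(2μF, Q=19μC, V=9.50V)
Op 1: CLOSE 2-3: Q_total=37.00, C_total=3.00, V=12.33; Q2=12.33, Q3=24.67; dissipated=24.083

Answer: 12.33 V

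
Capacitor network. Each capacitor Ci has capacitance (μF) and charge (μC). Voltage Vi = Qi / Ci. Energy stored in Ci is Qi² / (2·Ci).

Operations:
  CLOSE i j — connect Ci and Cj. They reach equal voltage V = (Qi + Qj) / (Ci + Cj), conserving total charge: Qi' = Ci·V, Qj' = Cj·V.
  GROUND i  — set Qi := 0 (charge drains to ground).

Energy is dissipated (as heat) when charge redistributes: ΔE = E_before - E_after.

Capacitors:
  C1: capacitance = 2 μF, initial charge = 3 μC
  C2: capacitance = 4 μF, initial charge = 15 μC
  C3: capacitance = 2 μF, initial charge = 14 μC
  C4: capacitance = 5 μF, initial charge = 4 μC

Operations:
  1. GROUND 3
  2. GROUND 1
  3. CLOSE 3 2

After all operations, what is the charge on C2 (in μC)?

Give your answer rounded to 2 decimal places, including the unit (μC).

Answer: 10.00 μC

Derivation:
Initial: C1(2μF, Q=3μC, V=1.50V), C2(4μF, Q=15μC, V=3.75V), C3(2μF, Q=14μC, V=7.00V), C4(5μF, Q=4μC, V=0.80V)
Op 1: GROUND 3: Q3=0; energy lost=49.000
Op 2: GROUND 1: Q1=0; energy lost=2.250
Op 3: CLOSE 3-2: Q_total=15.00, C_total=6.00, V=2.50; Q3=5.00, Q2=10.00; dissipated=9.375
Final charges: Q1=0.00, Q2=10.00, Q3=5.00, Q4=4.00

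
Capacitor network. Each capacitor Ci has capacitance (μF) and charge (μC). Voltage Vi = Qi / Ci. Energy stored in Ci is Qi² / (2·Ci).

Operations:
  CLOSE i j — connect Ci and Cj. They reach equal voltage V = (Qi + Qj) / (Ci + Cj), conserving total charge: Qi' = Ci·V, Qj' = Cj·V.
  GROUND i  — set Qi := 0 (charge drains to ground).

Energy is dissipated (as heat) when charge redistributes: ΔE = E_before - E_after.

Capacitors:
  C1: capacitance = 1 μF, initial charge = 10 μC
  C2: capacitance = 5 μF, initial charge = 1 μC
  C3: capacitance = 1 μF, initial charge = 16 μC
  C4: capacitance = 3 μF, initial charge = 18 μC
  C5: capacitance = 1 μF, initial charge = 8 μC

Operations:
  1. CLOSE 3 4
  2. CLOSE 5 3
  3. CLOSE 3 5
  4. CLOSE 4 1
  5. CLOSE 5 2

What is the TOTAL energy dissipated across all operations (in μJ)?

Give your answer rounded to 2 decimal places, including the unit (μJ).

Initial: C1(1μF, Q=10μC, V=10.00V), C2(5μF, Q=1μC, V=0.20V), C3(1μF, Q=16μC, V=16.00V), C4(3μF, Q=18μC, V=6.00V), C5(1μF, Q=8μC, V=8.00V)
Op 1: CLOSE 3-4: Q_total=34.00, C_total=4.00, V=8.50; Q3=8.50, Q4=25.50; dissipated=37.500
Op 2: CLOSE 5-3: Q_total=16.50, C_total=2.00, V=8.25; Q5=8.25, Q3=8.25; dissipated=0.062
Op 3: CLOSE 3-5: Q_total=16.50, C_total=2.00, V=8.25; Q3=8.25, Q5=8.25; dissipated=0.000
Op 4: CLOSE 4-1: Q_total=35.50, C_total=4.00, V=8.88; Q4=26.62, Q1=8.88; dissipated=0.844
Op 5: CLOSE 5-2: Q_total=9.25, C_total=6.00, V=1.54; Q5=1.54, Q2=7.71; dissipated=27.001
Total dissipated: 65.407 μJ

Answer: 65.41 μJ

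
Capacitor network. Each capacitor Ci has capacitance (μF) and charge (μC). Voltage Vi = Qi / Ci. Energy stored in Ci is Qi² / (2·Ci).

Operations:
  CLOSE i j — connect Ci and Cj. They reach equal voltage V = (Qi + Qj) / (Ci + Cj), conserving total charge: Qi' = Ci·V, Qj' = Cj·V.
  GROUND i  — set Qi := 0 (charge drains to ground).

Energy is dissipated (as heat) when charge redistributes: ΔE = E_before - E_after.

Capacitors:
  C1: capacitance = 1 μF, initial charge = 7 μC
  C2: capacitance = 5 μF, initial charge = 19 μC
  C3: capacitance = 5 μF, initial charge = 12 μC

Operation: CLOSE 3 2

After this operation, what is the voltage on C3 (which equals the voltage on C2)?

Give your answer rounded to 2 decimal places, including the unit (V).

Initial: C1(1μF, Q=7μC, V=7.00V), C2(5μF, Q=19μC, V=3.80V), C3(5μF, Q=12μC, V=2.40V)
Op 1: CLOSE 3-2: Q_total=31.00, C_total=10.00, V=3.10; Q3=15.50, Q2=15.50; dissipated=2.450

Answer: 3.10 V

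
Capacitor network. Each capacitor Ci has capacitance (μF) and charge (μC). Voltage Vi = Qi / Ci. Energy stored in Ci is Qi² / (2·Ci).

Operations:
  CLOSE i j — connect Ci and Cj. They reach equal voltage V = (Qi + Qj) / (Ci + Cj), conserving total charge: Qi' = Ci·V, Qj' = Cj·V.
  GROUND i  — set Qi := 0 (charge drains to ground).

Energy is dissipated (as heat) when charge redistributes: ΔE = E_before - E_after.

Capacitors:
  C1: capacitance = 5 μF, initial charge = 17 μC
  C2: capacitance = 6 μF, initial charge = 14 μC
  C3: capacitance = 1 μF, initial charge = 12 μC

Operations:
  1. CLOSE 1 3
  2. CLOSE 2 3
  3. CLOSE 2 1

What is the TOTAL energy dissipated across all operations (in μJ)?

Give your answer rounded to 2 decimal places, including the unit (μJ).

Answer: 39.76 μJ

Derivation:
Initial: C1(5μF, Q=17μC, V=3.40V), C2(6μF, Q=14μC, V=2.33V), C3(1μF, Q=12μC, V=12.00V)
Op 1: CLOSE 1-3: Q_total=29.00, C_total=6.00, V=4.83; Q1=24.17, Q3=4.83; dissipated=30.817
Op 2: CLOSE 2-3: Q_total=18.83, C_total=7.00, V=2.69; Q2=16.14, Q3=2.69; dissipated=2.679
Op 3: CLOSE 2-1: Q_total=40.31, C_total=11.00, V=3.66; Q2=21.99, Q1=18.32; dissipated=6.262
Total dissipated: 39.757 μJ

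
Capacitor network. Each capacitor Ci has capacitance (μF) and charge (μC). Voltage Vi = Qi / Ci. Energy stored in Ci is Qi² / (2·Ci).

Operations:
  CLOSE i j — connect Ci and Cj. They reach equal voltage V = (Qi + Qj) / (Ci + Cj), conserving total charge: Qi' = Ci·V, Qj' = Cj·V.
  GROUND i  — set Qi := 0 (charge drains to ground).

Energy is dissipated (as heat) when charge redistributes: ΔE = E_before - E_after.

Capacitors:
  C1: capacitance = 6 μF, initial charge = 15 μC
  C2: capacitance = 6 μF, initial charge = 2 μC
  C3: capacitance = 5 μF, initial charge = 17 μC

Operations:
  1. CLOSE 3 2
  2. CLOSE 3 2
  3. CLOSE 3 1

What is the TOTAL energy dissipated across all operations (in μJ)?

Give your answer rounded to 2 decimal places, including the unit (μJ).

Answer: 13.64 μJ

Derivation:
Initial: C1(6μF, Q=15μC, V=2.50V), C2(6μF, Q=2μC, V=0.33V), C3(5μF, Q=17μC, V=3.40V)
Op 1: CLOSE 3-2: Q_total=19.00, C_total=11.00, V=1.73; Q3=8.64, Q2=10.36; dissipated=12.824
Op 2: CLOSE 3-2: Q_total=19.00, C_total=11.00, V=1.73; Q3=8.64, Q2=10.36; dissipated=0.000
Op 3: CLOSE 3-1: Q_total=23.64, C_total=11.00, V=2.15; Q3=10.74, Q1=12.89; dissipated=0.814
Total dissipated: 13.638 μJ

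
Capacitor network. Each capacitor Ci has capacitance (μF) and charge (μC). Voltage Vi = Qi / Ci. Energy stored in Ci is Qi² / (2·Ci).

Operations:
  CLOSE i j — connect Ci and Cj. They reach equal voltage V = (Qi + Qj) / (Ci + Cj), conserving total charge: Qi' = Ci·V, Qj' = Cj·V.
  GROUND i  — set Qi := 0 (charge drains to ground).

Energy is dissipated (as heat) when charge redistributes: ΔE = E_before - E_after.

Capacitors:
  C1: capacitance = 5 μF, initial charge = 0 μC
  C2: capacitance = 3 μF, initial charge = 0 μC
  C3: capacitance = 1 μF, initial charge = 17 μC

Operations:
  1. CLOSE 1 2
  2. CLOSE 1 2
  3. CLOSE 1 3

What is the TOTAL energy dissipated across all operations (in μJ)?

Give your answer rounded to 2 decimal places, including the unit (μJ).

Initial: C1(5μF, Q=0μC, V=0.00V), C2(3μF, Q=0μC, V=0.00V), C3(1μF, Q=17μC, V=17.00V)
Op 1: CLOSE 1-2: Q_total=0.00, C_total=8.00, V=0.00; Q1=0.00, Q2=0.00; dissipated=0.000
Op 2: CLOSE 1-2: Q_total=0.00, C_total=8.00, V=0.00; Q1=0.00, Q2=0.00; dissipated=0.000
Op 3: CLOSE 1-3: Q_total=17.00, C_total=6.00, V=2.83; Q1=14.17, Q3=2.83; dissipated=120.417
Total dissipated: 120.417 μJ

Answer: 120.42 μJ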